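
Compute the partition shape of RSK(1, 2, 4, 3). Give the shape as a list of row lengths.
RSK row insertion gives P = [[1, 2, 3], [4]], which has shape [3, 1].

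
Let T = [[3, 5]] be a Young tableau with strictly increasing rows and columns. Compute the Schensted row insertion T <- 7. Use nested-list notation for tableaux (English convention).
7 is larger than every entry of row 1, so it is appended to row 1. The new tableau is [[3, 5, 7]].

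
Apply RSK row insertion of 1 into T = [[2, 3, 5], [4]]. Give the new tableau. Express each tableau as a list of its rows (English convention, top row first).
[[1, 3, 5], [2], [4]]

In row 1, 1 replaces 2 (the leftmost entry greater than 1); 2 is bumped to row 2. In row 2, 2 replaces 4 (the leftmost entry greater than 2); 4 is bumped to row 3. 4 starts a new row 3. The new tableau is [[1, 3, 5], [2], [4]].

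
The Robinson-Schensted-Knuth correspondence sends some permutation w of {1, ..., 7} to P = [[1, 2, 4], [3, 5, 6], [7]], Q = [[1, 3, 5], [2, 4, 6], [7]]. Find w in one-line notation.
Reverse the RSK construction: for i from n down to 1, find the cell of Q containing i, remove the entry at that cell from P, and reverse-bump it up through P; the value ejected from row 1 is w(i).

Step i=7: Q has 7 at row 3, column 1; remove 7 from row 3 of P and reverse-bump: 7 enters row 2 and ejects 6; 6 enters row 1 and ejects 4. So w(7) = 4. P is now [[1, 2, 6], [3, 5, 7]].
Step i=6: Q has 6 at row 2, column 3; remove 7 from row 2 of P and reverse-bump: 7 enters row 1 and ejects 6. So w(6) = 6. P is now [[1, 2, 7], [3, 5]].
Step i=5: Q has 5 at row 1, column 3; remove that cell from P, ejecting 7. So w(5) = 7. P is now [[1, 2], [3, 5]].
Step i=4: Q has 4 at row 2, column 2; remove 5 from row 2 of P and reverse-bump: 5 enters row 1 and ejects 2. So w(4) = 2. P is now [[1, 5], [3]].
Step i=3: Q has 3 at row 1, column 2; remove that cell from P, ejecting 5. So w(3) = 5. P is now [[1], [3]].
Step i=2: Q has 2 at row 2, column 1; remove 3 from row 2 of P and reverse-bump: 3 enters row 1 and ejects 1. So w(2) = 1. P is now [[3]].
Step i=1: Q has 1 at row 1, column 1; remove that cell from P, ejecting 3. So w(1) = 3. P is now [].

So w = 3 1 5 2 7 6 4.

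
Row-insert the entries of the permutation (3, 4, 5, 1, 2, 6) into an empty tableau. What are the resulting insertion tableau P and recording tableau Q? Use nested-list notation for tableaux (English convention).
P = [[1, 2, 5, 6], [3, 4]], Q = [[1, 2, 3, 6], [4, 5]]

Insert each entry of the permutation into P by Schensted row insertion, recording in Q the position of each new cell.

Insert 3: appended to row 1. P = [[3]], Q = [[1]].
Insert 4: appended to row 1. P = [[3, 4]], Q = [[1, 2]].
Insert 5: appended to row 1. P = [[3, 4, 5]], Q = [[1, 2, 3]].
Insert 1: 1 bumps 3 from row 1; 3 starts row 2. P = [[1, 4, 5], [3]], Q = [[1, 2, 3], [4]].
Insert 2: 2 bumps 4 from row 1; 4 appends to row 2. P = [[1, 2, 5], [3, 4]], Q = [[1, 2, 3], [4, 5]].
Insert 6: appended to row 1. P = [[1, 2, 5, 6], [3, 4]], Q = [[1, 2, 3, 6], [4, 5]].

So P = [[1, 2, 5, 6], [3, 4]], Q = [[1, 2, 3, 6], [4, 5]].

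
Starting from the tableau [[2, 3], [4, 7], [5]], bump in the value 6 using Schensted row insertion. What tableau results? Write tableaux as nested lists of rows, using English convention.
6 is larger than every entry of row 1, so it is appended to row 1. The new tableau is [[2, 3, 6], [4, 7], [5]].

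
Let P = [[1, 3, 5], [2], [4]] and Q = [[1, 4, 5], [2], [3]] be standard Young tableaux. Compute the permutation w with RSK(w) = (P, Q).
4 2 1 3 5

Reverse the RSK construction: for i from n down to 1, find the cell of Q containing i, remove the entry at that cell from P, and reverse-bump it up through P; the value ejected from row 1 is w(i).

Step i=5: Q has 5 at row 1, column 3; remove that cell from P, ejecting 5. So w(5) = 5. P is now [[1, 3], [2], [4]].
Step i=4: Q has 4 at row 1, column 2; remove that cell from P, ejecting 3. So w(4) = 3. P is now [[1], [2], [4]].
Step i=3: Q has 3 at row 3, column 1; remove 4 from row 3 of P and reverse-bump: 4 enters row 2 and ejects 2; 2 enters row 1 and ejects 1. So w(3) = 1. P is now [[2], [4]].
Step i=2: Q has 2 at row 2, column 1; remove 4 from row 2 of P and reverse-bump: 4 enters row 1 and ejects 2. So w(2) = 2. P is now [[4]].
Step i=1: Q has 1 at row 1, column 1; remove that cell from P, ejecting 4. So w(1) = 4. P is now [].

So w = 4 2 1 3 5.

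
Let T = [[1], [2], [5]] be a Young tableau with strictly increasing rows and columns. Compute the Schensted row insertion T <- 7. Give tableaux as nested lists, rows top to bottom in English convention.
[[1, 7], [2], [5]]

7 is larger than every entry of row 1, so it is appended to row 1. The new tableau is [[1, 7], [2], [5]].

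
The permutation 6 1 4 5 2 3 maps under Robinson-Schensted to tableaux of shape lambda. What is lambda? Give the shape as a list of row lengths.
[3, 2, 1]

Row-insert each entry into an empty tableau.

After inserting 6: P = [[6]].
After inserting 1: P = [[1], [6]].
After inserting 4: P = [[1, 4], [6]].
After inserting 5: P = [[1, 4, 5], [6]].
After inserting 2: P = [[1, 2, 5], [4], [6]].
After inserting 3: P = [[1, 2, 3], [4, 5], [6]].

The final insertion tableau P = [[1, 2, 3], [4, 5], [6]] has shape [3, 2, 1].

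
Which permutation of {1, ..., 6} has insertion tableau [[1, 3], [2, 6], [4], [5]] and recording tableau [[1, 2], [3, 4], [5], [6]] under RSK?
Reverse the RSK construction: for i from n down to 1, find the cell of Q containing i, remove the entry at that cell from P, and reverse-bump it up through P; the value ejected from row 1 is w(i).

Step i=6: Q has 6 at row 4, column 1; remove 5 from row 4 of P and reverse-bump: 5 enters row 3 and ejects 4; 4 enters row 2 and ejects 2; 2 enters row 1 and ejects 1. So w(6) = 1. P is now [[2, 3], [4, 6], [5]].
Step i=5: Q has 5 at row 3, column 1; remove 5 from row 3 of P and reverse-bump: 5 enters row 2 and ejects 4; 4 enters row 1 and ejects 3. So w(5) = 3. P is now [[2, 4], [5, 6]].
Step i=4: Q has 4 at row 2, column 2; remove 6 from row 2 of P and reverse-bump: 6 enters row 1 and ejects 4. So w(4) = 4. P is now [[2, 6], [5]].
Step i=3: Q has 3 at row 2, column 1; remove 5 from row 2 of P and reverse-bump: 5 enters row 1 and ejects 2. So w(3) = 2. P is now [[5, 6]].
Step i=2: Q has 2 at row 1, column 2; remove that cell from P, ejecting 6. So w(2) = 6. P is now [[5]].
Step i=1: Q has 1 at row 1, column 1; remove that cell from P, ejecting 5. So w(1) = 5. P is now [].

So w = 5 6 2 4 3 1.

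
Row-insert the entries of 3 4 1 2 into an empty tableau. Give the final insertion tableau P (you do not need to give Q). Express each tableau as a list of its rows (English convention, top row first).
P = [[1, 2], [3, 4]]

Insert 3: appended to row 1. P = [[3]].
Insert 4: appended to row 1. P = [[3, 4]].
Insert 1: 1 bumps 3 from row 1; 3 starts row 2. P = [[1, 4], [3]].
Insert 2: 2 bumps 4 from row 1; 4 appends to row 2. P = [[1, 2], [3, 4]].

So P = [[1, 2], [3, 4]].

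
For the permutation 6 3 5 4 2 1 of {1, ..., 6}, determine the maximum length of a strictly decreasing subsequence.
5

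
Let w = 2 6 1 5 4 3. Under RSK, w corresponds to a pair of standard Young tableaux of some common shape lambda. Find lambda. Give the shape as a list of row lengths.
Row-insert each entry into an empty tableau.

After inserting 2: P = [[2]].
After inserting 6: P = [[2, 6]].
After inserting 1: P = [[1, 6], [2]].
After inserting 5: P = [[1, 5], [2, 6]].
After inserting 4: P = [[1, 4], [2, 5], [6]].
After inserting 3: P = [[1, 3], [2, 4], [5], [6]].

The final insertion tableau P = [[1, 3], [2, 4], [5], [6]] has shape [2, 2, 1, 1].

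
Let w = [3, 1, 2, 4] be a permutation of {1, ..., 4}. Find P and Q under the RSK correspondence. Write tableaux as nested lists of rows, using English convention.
Insert each entry of the permutation into P by Schensted row insertion, recording in Q the position of each new cell.

Insert 3: appended to row 1. P = [[3]], Q = [[1]].
Insert 1: 1 bumps 3 from row 1; 3 starts row 2. P = [[1], [3]], Q = [[1], [2]].
Insert 2: appended to row 1. P = [[1, 2], [3]], Q = [[1, 3], [2]].
Insert 4: appended to row 1. P = [[1, 2, 4], [3]], Q = [[1, 3, 4], [2]].

So P = [[1, 2, 4], [3]], Q = [[1, 3, 4], [2]].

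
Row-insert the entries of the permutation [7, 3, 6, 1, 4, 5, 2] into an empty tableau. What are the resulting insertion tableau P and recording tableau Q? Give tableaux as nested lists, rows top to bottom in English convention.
Insert each entry of the permutation into P by Schensted row insertion, recording in Q the position of each new cell.

Insert 7: appended to row 1. P = [[7]].
Insert 3: 3 bumps 7 from row 1; 7 starts row 2. P = [[3], [7]].
Insert 6: appended to row 1. P = [[3, 6], [7]].
Insert 1: 1 bumps 3 from row 1; 3 bumps 7 from row 2; 7 starts row 3. P = [[1, 6], [3], [7]].
Insert 4: 4 bumps 6 from row 1; 6 appends to row 2. P = [[1, 4], [3, 6], [7]].
Insert 5: appended to row 1. P = [[1, 4, 5], [3, 6], [7]].
Insert 2: 2 bumps 4 from row 1; 4 bumps 6 from row 2; 6 bumps 7 from row 3; 7 starts row 4. P = [[1, 2, 5], [3, 4], [6], [7]].

So P = [[1, 2, 5], [3, 4], [6], [7]], Q = [[1, 3, 6], [2, 5], [4], [7]].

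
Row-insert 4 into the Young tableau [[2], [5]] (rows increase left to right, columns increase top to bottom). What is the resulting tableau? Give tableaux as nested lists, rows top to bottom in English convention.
4 is larger than every entry of row 1, so it is appended to row 1. The new tableau is [[2, 4], [5]].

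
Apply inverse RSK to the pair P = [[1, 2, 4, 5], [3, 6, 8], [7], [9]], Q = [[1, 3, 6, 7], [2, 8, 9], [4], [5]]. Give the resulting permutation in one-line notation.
Reverse the RSK construction: for i from n down to 1, find the cell of Q containing i, remove the entry at that cell from P, and reverse-bump it up through P; the value ejected from row 1 is w(i).

Step i=9: Q has 9 at row 2, column 3; remove 8 from row 2 of P and reverse-bump: 8 enters row 1 and ejects 5. So w(9) = 5. P is now [[1, 2, 4, 8], [3, 6], [7], [9]].
Step i=8: Q has 8 at row 2, column 2; remove 6 from row 2 of P and reverse-bump: 6 enters row 1 and ejects 4. So w(8) = 4. P is now [[1, 2, 6, 8], [3], [7], [9]].
Step i=7: Q has 7 at row 1, column 4; remove that cell from P, ejecting 8. So w(7) = 8. P is now [[1, 2, 6], [3], [7], [9]].
Step i=6: Q has 6 at row 1, column 3; remove that cell from P, ejecting 6. So w(6) = 6. P is now [[1, 2], [3], [7], [9]].
Step i=5: Q has 5 at row 4, column 1; remove 9 from row 4 of P and reverse-bump: 9 enters row 3 and ejects 7; 7 enters row 2 and ejects 3; 3 enters row 1 and ejects 2. So w(5) = 2. P is now [[1, 3], [7], [9]].
Step i=4: Q has 4 at row 3, column 1; remove 9 from row 3 of P and reverse-bump: 9 enters row 2 and ejects 7; 7 enters row 1 and ejects 3. So w(4) = 3. P is now [[1, 7], [9]].
Step i=3: Q has 3 at row 1, column 2; remove that cell from P, ejecting 7. So w(3) = 7. P is now [[1], [9]].
Step i=2: Q has 2 at row 2, column 1; remove 9 from row 2 of P and reverse-bump: 9 enters row 1 and ejects 1. So w(2) = 1. P is now [[9]].
Step i=1: Q has 1 at row 1, column 1; remove that cell from P, ejecting 9. So w(1) = 9. P is now [].

So w = 9 1 7 3 2 6 8 4 5.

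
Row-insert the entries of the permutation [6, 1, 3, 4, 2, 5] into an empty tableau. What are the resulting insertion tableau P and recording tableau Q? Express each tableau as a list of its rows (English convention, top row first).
P = [[1, 2, 4, 5], [3], [6]], Q = [[1, 3, 4, 6], [2], [5]]

Insert each entry of the permutation into P by Schensted row insertion, recording in Q the position of each new cell.

After inserting 6: P = [[6]].
After inserting 1: P = [[1], [6]].
After inserting 3: P = [[1, 3], [6]].
After inserting 4: P = [[1, 3, 4], [6]].
After inserting 2: P = [[1, 2, 4], [3], [6]].
After inserting 5: P = [[1, 2, 4, 5], [3], [6]].

So P = [[1, 2, 4, 5], [3], [6]], Q = [[1, 3, 4, 6], [2], [5]].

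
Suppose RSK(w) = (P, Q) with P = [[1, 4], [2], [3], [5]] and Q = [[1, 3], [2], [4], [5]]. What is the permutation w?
5 3 4 2 1

Reverse the RSK construction: for i from n down to 1, find the cell of Q containing i, remove the entry at that cell from P, and reverse-bump it up through P; the value ejected from row 1 is w(i).

Step i=5: Q has 5 at row 4, column 1; remove 5 from row 4 of P and reverse-bump: 5 enters row 3 and ejects 3; 3 enters row 2 and ejects 2; 2 enters row 1 and ejects 1. So w(5) = 1. P is now [[2, 4], [3], [5]].
Step i=4: Q has 4 at row 3, column 1; remove 5 from row 3 of P and reverse-bump: 5 enters row 2 and ejects 3; 3 enters row 1 and ejects 2. So w(4) = 2. P is now [[3, 4], [5]].
Step i=3: Q has 3 at row 1, column 2; remove that cell from P, ejecting 4. So w(3) = 4. P is now [[3], [5]].
Step i=2: Q has 2 at row 2, column 1; remove 5 from row 2 of P and reverse-bump: 5 enters row 1 and ejects 3. So w(2) = 3. P is now [[5]].
Step i=1: Q has 1 at row 1, column 1; remove that cell from P, ejecting 5. So w(1) = 5. P is now [].

So w = 5 3 4 2 1.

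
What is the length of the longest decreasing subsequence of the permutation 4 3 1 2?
3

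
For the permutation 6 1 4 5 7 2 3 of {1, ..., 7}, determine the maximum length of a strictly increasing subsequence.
4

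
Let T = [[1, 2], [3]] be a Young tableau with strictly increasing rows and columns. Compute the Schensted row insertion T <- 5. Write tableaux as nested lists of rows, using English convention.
[[1, 2, 5], [3]]

5 is larger than every entry of row 1, so it is appended to row 1. The new tableau is [[1, 2, 5], [3]].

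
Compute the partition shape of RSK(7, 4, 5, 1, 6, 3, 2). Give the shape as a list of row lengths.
RSK row insertion gives P = [[1, 2, 6], [3, 5], [4], [7]], which has shape [3, 2, 1, 1].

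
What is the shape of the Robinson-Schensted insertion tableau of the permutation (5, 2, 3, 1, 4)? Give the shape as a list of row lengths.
Row-insert each entry into an empty tableau.

After inserting 5: P = [[5]].
After inserting 2: P = [[2], [5]].
After inserting 3: P = [[2, 3], [5]].
After inserting 1: P = [[1, 3], [2], [5]].
After inserting 4: P = [[1, 3, 4], [2], [5]].

The final insertion tableau P = [[1, 3, 4], [2], [5]] has shape [3, 1, 1].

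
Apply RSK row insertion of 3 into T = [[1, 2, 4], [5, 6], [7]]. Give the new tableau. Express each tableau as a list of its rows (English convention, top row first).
[[1, 2, 3], [4, 6], [5], [7]]

In row 1, 3 replaces 4 (the leftmost entry greater than 3); 4 is bumped to row 2. In row 2, 4 replaces 5 (the leftmost entry greater than 4); 5 is bumped to row 3. In row 3, 5 replaces 7 (the leftmost entry greater than 5); 7 is bumped to row 4. 7 starts a new row 4. The new tableau is [[1, 2, 3], [4, 6], [5], [7]].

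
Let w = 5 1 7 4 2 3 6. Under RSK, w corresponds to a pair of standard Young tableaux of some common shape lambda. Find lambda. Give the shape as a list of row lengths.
RSK row insertion gives P = [[1, 2, 3, 6], [4, 7], [5]], which has shape [4, 2, 1].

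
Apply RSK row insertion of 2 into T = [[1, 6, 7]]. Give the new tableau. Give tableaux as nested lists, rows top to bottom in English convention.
[[1, 2, 7], [6]]

In row 1, 2 replaces 6 (the leftmost entry greater than 2); 6 is bumped to row 2. 6 starts a new row 2. The new tableau is [[1, 2, 7], [6]].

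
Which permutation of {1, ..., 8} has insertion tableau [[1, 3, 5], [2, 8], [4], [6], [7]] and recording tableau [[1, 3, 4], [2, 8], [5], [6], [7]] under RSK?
Reverse the RSK construction: for i from n down to 1, find the cell of Q containing i, remove the entry at that cell from P, and reverse-bump it up through P; the value ejected from row 1 is w(i).

Step i=8: Q has 8 at row 2, column 2; remove 8 from row 2 of P and reverse-bump: 8 enters row 1 and ejects 5. So w(8) = 5. P is now [[1, 3, 8], [2], [4], [6], [7]].
Step i=7: Q has 7 at row 5, column 1; remove 7 from row 5 of P and reverse-bump: 7 enters row 4 and ejects 6; 6 enters row 3 and ejects 4; 4 enters row 2 and ejects 2; 2 enters row 1 and ejects 1. So w(7) = 1. P is now [[2, 3, 8], [4], [6], [7]].
Step i=6: Q has 6 at row 4, column 1; remove 7 from row 4 of P and reverse-bump: 7 enters row 3 and ejects 6; 6 enters row 2 and ejects 4; 4 enters row 1 and ejects 3. So w(6) = 3. P is now [[2, 4, 8], [6], [7]].
Step i=5: Q has 5 at row 3, column 1; remove 7 from row 3 of P and reverse-bump: 7 enters row 2 and ejects 6; 6 enters row 1 and ejects 4. So w(5) = 4. P is now [[2, 6, 8], [7]].
Step i=4: Q has 4 at row 1, column 3; remove that cell from P, ejecting 8. So w(4) = 8. P is now [[2, 6], [7]].
Step i=3: Q has 3 at row 1, column 2; remove that cell from P, ejecting 6. So w(3) = 6. P is now [[2], [7]].
Step i=2: Q has 2 at row 2, column 1; remove 7 from row 2 of P and reverse-bump: 7 enters row 1 and ejects 2. So w(2) = 2. P is now [[7]].
Step i=1: Q has 1 at row 1, column 1; remove that cell from P, ejecting 7. So w(1) = 7. P is now [].

So w = 7 2 6 8 4 3 1 5.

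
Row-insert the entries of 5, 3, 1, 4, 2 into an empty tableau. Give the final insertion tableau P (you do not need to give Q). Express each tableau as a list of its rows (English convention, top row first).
Insert 5: appended to row 1. P = [[5]].
Insert 3: 3 bumps 5 from row 1; 5 starts row 2. P = [[3], [5]].
Insert 1: 1 bumps 3 from row 1; 3 bumps 5 from row 2; 5 starts row 3. P = [[1], [3], [5]].
Insert 4: appended to row 1. P = [[1, 4], [3], [5]].
Insert 2: 2 bumps 4 from row 1; 4 appends to row 2. P = [[1, 2], [3, 4], [5]].

So P = [[1, 2], [3, 4], [5]].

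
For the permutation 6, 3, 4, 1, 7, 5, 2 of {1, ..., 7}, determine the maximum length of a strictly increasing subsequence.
3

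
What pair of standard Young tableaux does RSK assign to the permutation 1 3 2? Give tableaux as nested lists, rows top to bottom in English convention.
Insert each entry of the permutation into P by Schensted row insertion, recording in Q the position of each new cell.

Insert 1: appended to row 1. P = [[1]].
Insert 3: appended to row 1. P = [[1, 3]].
Insert 2: 2 bumps 3 from row 1; 3 starts row 2. P = [[1, 2], [3]].

So P = [[1, 2], [3]], Q = [[1, 2], [3]].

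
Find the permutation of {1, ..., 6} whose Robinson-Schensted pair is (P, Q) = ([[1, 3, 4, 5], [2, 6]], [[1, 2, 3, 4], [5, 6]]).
Reverse the RSK construction: for i from n down to 1, find the cell of Q containing i, remove the entry at that cell from P, and reverse-bump it up through P; the value ejected from row 1 is w(i).

Step i=6: Q has 6 at row 2, column 2; remove 6 from row 2 of P and reverse-bump: 6 enters row 1 and ejects 5. So w(6) = 5. P is now [[1, 3, 4, 6], [2]].
Step i=5: Q has 5 at row 2, column 1; remove 2 from row 2 of P and reverse-bump: 2 enters row 1 and ejects 1. So w(5) = 1. P is now [[2, 3, 4, 6]].
Step i=4: Q has 4 at row 1, column 4; remove that cell from P, ejecting 6. So w(4) = 6. P is now [[2, 3, 4]].
Step i=3: Q has 3 at row 1, column 3; remove that cell from P, ejecting 4. So w(3) = 4. P is now [[2, 3]].
Step i=2: Q has 2 at row 1, column 2; remove that cell from P, ejecting 3. So w(2) = 3. P is now [[2]].
Step i=1: Q has 1 at row 1, column 1; remove that cell from P, ejecting 2. So w(1) = 2. P is now [].

So w = 2 3 4 6 1 5.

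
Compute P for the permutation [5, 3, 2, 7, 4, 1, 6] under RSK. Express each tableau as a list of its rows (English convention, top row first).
P = [[1, 4, 6], [2, 7], [3], [5]]

Insert 5: appended to row 1. P = [[5]].
Insert 3: 3 bumps 5 from row 1; 5 starts row 2. P = [[3], [5]].
Insert 2: 2 bumps 3 from row 1; 3 bumps 5 from row 2; 5 starts row 3. P = [[2], [3], [5]].
Insert 7: appended to row 1. P = [[2, 7], [3], [5]].
Insert 4: 4 bumps 7 from row 1; 7 appends to row 2. P = [[2, 4], [3, 7], [5]].
Insert 1: 1 bumps 2 from row 1; 2 bumps 3 from row 2; 3 bumps 5 from row 3; 5 starts row 4. P = [[1, 4], [2, 7], [3], [5]].
Insert 6: appended to row 1. P = [[1, 4, 6], [2, 7], [3], [5]].

So P = [[1, 4, 6], [2, 7], [3], [5]].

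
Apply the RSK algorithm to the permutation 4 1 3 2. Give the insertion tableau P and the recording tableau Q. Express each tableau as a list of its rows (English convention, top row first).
P = [[1, 2], [3], [4]], Q = [[1, 3], [2], [4]]

Insert each entry of the permutation into P by Schensted row insertion, recording in Q the position of each new cell.

After inserting 4: P = [[4]].
After inserting 1: P = [[1], [4]].
After inserting 3: P = [[1, 3], [4]].
After inserting 2: P = [[1, 2], [3], [4]].

So P = [[1, 2], [3], [4]], Q = [[1, 3], [2], [4]].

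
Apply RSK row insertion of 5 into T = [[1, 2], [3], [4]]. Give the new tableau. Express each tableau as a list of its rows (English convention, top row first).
[[1, 2, 5], [3], [4]]

5 is larger than every entry of row 1, so it is appended to row 1. The new tableau is [[1, 2, 5], [3], [4]].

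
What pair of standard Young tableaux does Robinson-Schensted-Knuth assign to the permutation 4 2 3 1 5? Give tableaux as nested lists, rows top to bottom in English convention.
P = [[1, 3, 5], [2], [4]], Q = [[1, 3, 5], [2], [4]]

Insert each entry of the permutation into P by Schensted row insertion, recording in Q the position of each new cell.

Insert 4: appended to row 1. P = [[4]].
Insert 2: 2 bumps 4 from row 1; 4 starts row 2. P = [[2], [4]].
Insert 3: appended to row 1. P = [[2, 3], [4]].
Insert 1: 1 bumps 2 from row 1; 2 bumps 4 from row 2; 4 starts row 3. P = [[1, 3], [2], [4]].
Insert 5: appended to row 1. P = [[1, 3, 5], [2], [4]].

So P = [[1, 3, 5], [2], [4]], Q = [[1, 3, 5], [2], [4]].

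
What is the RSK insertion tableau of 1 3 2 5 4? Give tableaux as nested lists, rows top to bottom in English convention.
Insert 1: appended to row 1. P = [[1]].
Insert 3: appended to row 1. P = [[1, 3]].
Insert 2: 2 bumps 3 from row 1; 3 starts row 2. P = [[1, 2], [3]].
Insert 5: appended to row 1. P = [[1, 2, 5], [3]].
Insert 4: 4 bumps 5 from row 1; 5 appends to row 2. P = [[1, 2, 4], [3, 5]].

So P = [[1, 2, 4], [3, 5]].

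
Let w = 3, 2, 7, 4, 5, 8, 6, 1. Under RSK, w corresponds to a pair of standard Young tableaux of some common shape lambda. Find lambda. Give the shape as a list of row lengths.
Row-insert each entry into an empty tableau.

After inserting 3: P = [[3]].
After inserting 2: P = [[2], [3]].
After inserting 7: P = [[2, 7], [3]].
After inserting 4: P = [[2, 4], [3, 7]].
After inserting 5: P = [[2, 4, 5], [3, 7]].
After inserting 8: P = [[2, 4, 5, 8], [3, 7]].
After inserting 6: P = [[2, 4, 5, 6], [3, 7, 8]].
After inserting 1: P = [[1, 4, 5, 6], [2, 7, 8], [3]].

The final insertion tableau P = [[1, 4, 5, 6], [2, 7, 8], [3]] has shape [4, 3, 1].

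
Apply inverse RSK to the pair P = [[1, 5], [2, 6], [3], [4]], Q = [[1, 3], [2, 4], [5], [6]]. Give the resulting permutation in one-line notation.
4 3 6 5 2 1

Reverse RSK: for i = n, n-1, ..., 1, locate i in Q, remove the corresponding corner cell from P, and reverse-bump its entry up through P; the value ejected from row 1 is w(i).

So w = 4 3 6 5 2 1.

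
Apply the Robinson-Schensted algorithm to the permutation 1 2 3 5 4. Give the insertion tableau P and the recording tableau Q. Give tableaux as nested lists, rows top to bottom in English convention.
Insert each entry of the permutation into P by Schensted row insertion, recording in Q the position of each new cell.

Insert 1: appended to row 1. P = [[1]].
Insert 2: appended to row 1. P = [[1, 2]].
Insert 3: appended to row 1. P = [[1, 2, 3]].
Insert 5: appended to row 1. P = [[1, 2, 3, 5]].
Insert 4: 4 bumps 5 from row 1; 5 starts row 2. P = [[1, 2, 3, 4], [5]].

So P = [[1, 2, 3, 4], [5]], Q = [[1, 2, 3, 4], [5]].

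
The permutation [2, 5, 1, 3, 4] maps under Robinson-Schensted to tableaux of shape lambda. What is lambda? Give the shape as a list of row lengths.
[3, 2]

Row-insert each entry into an empty tableau.

After inserting 2: P = [[2]].
After inserting 5: P = [[2, 5]].
After inserting 1: P = [[1, 5], [2]].
After inserting 3: P = [[1, 3], [2, 5]].
After inserting 4: P = [[1, 3, 4], [2, 5]].

The final insertion tableau P = [[1, 3, 4], [2, 5]] has shape [3, 2].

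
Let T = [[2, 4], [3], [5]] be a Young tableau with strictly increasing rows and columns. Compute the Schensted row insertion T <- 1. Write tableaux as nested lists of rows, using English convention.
[[1, 4], [2], [3], [5]]

In row 1, 1 replaces 2 (the leftmost entry greater than 1); 2 is bumped to row 2. In row 2, 2 replaces 3 (the leftmost entry greater than 2); 3 is bumped to row 3. In row 3, 3 replaces 5 (the leftmost entry greater than 3); 5 is bumped to row 4. 5 starts a new row 4. The new tableau is [[1, 4], [2], [3], [5]].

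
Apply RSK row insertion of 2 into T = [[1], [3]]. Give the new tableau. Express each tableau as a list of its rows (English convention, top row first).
2 is larger than every entry of row 1, so it is appended to row 1. The new tableau is [[1, 2], [3]].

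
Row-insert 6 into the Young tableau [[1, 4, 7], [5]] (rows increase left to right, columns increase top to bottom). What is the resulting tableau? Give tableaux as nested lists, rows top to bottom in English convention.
In row 1, 6 replaces 7 (the leftmost entry greater than 6); 7 is bumped to row 2. 7 is appended to row 2. The new tableau is [[1, 4, 6], [5, 7]].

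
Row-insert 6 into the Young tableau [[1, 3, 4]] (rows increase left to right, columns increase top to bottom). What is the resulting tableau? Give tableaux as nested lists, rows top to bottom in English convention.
6 is larger than every entry of row 1, so it is appended to row 1. The new tableau is [[1, 3, 4, 6]].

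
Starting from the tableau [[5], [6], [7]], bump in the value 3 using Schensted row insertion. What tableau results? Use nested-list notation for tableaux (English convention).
[[3], [5], [6], [7]]

In row 1, 3 replaces 5 (the leftmost entry greater than 3); 5 is bumped to row 2. In row 2, 5 replaces 6 (the leftmost entry greater than 5); 6 is bumped to row 3. In row 3, 6 replaces 7 (the leftmost entry greater than 6); 7 is bumped to row 4. 7 starts a new row 4. The new tableau is [[3], [5], [6], [7]].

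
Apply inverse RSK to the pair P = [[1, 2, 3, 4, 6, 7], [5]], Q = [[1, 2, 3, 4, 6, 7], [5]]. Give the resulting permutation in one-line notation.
Reverse the RSK construction: for i from n down to 1, find the cell of Q containing i, remove the entry at that cell from P, and reverse-bump it up through P; the value ejected from row 1 is w(i).

Step i=7: Q has 7 at row 1, column 6; remove that cell from P, ejecting 7. So w(7) = 7. P is now [[1, 2, 3, 4, 6], [5]].
Step i=6: Q has 6 at row 1, column 5; remove that cell from P, ejecting 6. So w(6) = 6. P is now [[1, 2, 3, 4], [5]].
Step i=5: Q has 5 at row 2, column 1; remove 5 from row 2 of P and reverse-bump: 5 enters row 1 and ejects 4. So w(5) = 4. P is now [[1, 2, 3, 5]].
Step i=4: Q has 4 at row 1, column 4; remove that cell from P, ejecting 5. So w(4) = 5. P is now [[1, 2, 3]].
Step i=3: Q has 3 at row 1, column 3; remove that cell from P, ejecting 3. So w(3) = 3. P is now [[1, 2]].
Step i=2: Q has 2 at row 1, column 2; remove that cell from P, ejecting 2. So w(2) = 2. P is now [[1]].
Step i=1: Q has 1 at row 1, column 1; remove that cell from P, ejecting 1. So w(1) = 1. P is now [].

So w = 1 2 3 5 4 6 7.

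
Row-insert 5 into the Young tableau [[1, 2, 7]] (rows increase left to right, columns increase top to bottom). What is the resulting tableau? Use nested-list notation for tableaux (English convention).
In row 1, 5 replaces 7 (the leftmost entry greater than 5); 7 is bumped to row 2. 7 starts a new row 2. The new tableau is [[1, 2, 5], [7]].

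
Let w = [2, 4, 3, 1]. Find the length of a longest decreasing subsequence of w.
3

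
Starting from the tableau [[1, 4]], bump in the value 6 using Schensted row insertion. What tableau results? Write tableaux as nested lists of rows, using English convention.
[[1, 4, 6]]

6 is larger than every entry of row 1, so it is appended to row 1. The new tableau is [[1, 4, 6]].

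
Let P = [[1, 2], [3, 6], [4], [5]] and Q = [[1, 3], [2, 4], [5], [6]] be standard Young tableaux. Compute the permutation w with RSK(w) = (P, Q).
5 1 6 4 3 2

Reverse RSK: for i = n, n-1, ..., 1, locate i in Q, remove the corresponding corner cell from P, and reverse-bump its entry up through P; the value ejected from row 1 is w(i).

So w = 5 1 6 4 3 2.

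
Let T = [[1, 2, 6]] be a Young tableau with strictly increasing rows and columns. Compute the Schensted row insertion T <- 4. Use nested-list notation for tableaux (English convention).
[[1, 2, 4], [6]]

In row 1, 4 replaces 6 (the leftmost entry greater than 4); 6 is bumped to row 2. 6 starts a new row 2. The new tableau is [[1, 2, 4], [6]].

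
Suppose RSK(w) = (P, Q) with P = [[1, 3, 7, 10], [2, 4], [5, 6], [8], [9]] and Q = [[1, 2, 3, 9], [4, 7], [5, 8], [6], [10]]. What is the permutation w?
5 6 9 8 2 1 7 4 10 3

Reverse RSK: for i = n, n-1, ..., 1, locate i in Q, remove the corresponding corner cell from P, and reverse-bump its entry up through P; the value ejected from row 1 is w(i).

So w = 5 6 9 8 2 1 7 4 10 3.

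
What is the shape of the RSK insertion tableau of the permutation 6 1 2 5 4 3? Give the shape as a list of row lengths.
Row-insert each entry into an empty tableau.

After inserting 6: P = [[6]].
After inserting 1: P = [[1], [6]].
After inserting 2: P = [[1, 2], [6]].
After inserting 5: P = [[1, 2, 5], [6]].
After inserting 4: P = [[1, 2, 4], [5], [6]].
After inserting 3: P = [[1, 2, 3], [4], [5], [6]].

The final insertion tableau P = [[1, 2, 3], [4], [5], [6]] has shape [3, 1, 1, 1].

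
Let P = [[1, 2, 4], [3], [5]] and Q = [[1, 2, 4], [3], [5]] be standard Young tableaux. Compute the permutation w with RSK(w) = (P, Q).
Reverse RSK: for i = n, n-1, ..., 1, locate i in Q, remove the corresponding corner cell from P, and reverse-bump its entry up through P; the value ejected from row 1 is w(i).

So w = 1 5 3 4 2.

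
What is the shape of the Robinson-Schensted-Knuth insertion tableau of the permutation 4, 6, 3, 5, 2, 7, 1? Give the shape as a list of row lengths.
[3, 2, 1, 1]

Row-insert each entry into an empty tableau.

After inserting 4: P = [[4]].
After inserting 6: P = [[4, 6]].
After inserting 3: P = [[3, 6], [4]].
After inserting 5: P = [[3, 5], [4, 6]].
After inserting 2: P = [[2, 5], [3, 6], [4]].
After inserting 7: P = [[2, 5, 7], [3, 6], [4]].
After inserting 1: P = [[1, 5, 7], [2, 6], [3], [4]].

The final insertion tableau P = [[1, 5, 7], [2, 6], [3], [4]] has shape [3, 2, 1, 1].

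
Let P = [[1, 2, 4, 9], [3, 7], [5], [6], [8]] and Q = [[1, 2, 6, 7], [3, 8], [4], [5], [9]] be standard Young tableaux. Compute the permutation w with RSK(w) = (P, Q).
Reverse the RSK construction: for i from n down to 1, find the cell of Q containing i, remove the entry at that cell from P, and reverse-bump it up through P; the value ejected from row 1 is w(i).

Step i=9: Q has 9 at row 5, column 1; remove 8 from row 5 of P and reverse-bump: 8 enters row 4 and ejects 6; 6 enters row 3 and ejects 5; 5 enters row 2 and ejects 3; 3 enters row 1 and ejects 2. So w(9) = 2. P is now [[1, 3, 4, 9], [5, 7], [6], [8]].
Step i=8: Q has 8 at row 2, column 2; remove 7 from row 2 of P and reverse-bump: 7 enters row 1 and ejects 4. So w(8) = 4. P is now [[1, 3, 7, 9], [5], [6], [8]].
Step i=7: Q has 7 at row 1, column 4; remove that cell from P, ejecting 9. So w(7) = 9. P is now [[1, 3, 7], [5], [6], [8]].
Step i=6: Q has 6 at row 1, column 3; remove that cell from P, ejecting 7. So w(6) = 7. P is now [[1, 3], [5], [6], [8]].
Step i=5: Q has 5 at row 4, column 1; remove 8 from row 4 of P and reverse-bump: 8 enters row 3 and ejects 6; 6 enters row 2 and ejects 5; 5 enters row 1 and ejects 3. So w(5) = 3. P is now [[1, 5], [6], [8]].
Step i=4: Q has 4 at row 3, column 1; remove 8 from row 3 of P and reverse-bump: 8 enters row 2 and ejects 6; 6 enters row 1 and ejects 5. So w(4) = 5. P is now [[1, 6], [8]].
Step i=3: Q has 3 at row 2, column 1; remove 8 from row 2 of P and reverse-bump: 8 enters row 1 and ejects 6. So w(3) = 6. P is now [[1, 8]].
Step i=2: Q has 2 at row 1, column 2; remove that cell from P, ejecting 8. So w(2) = 8. P is now [[1]].
Step i=1: Q has 1 at row 1, column 1; remove that cell from P, ejecting 1. So w(1) = 1. P is now [].

So w = 1 8 6 5 3 7 9 4 2.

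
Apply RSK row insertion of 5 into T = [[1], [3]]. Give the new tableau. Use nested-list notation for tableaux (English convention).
5 is larger than every entry of row 1, so it is appended to row 1. The new tableau is [[1, 5], [3]].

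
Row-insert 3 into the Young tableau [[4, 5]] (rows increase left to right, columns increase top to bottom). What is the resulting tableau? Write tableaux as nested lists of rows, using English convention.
In row 1, 3 replaces 4 (the leftmost entry greater than 3); 4 is bumped to row 2. 4 starts a new row 2. The new tableau is [[3, 5], [4]].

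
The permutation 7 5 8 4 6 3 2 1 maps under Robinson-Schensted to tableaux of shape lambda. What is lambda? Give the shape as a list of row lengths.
[2, 2, 1, 1, 1, 1]

Row-insert each entry into an empty tableau.

After inserting 7: P = [[7]].
After inserting 5: P = [[5], [7]].
After inserting 8: P = [[5, 8], [7]].
After inserting 4: P = [[4, 8], [5], [7]].
After inserting 6: P = [[4, 6], [5, 8], [7]].
After inserting 3: P = [[3, 6], [4, 8], [5], [7]].
After inserting 2: P = [[2, 6], [3, 8], [4], [5], [7]].
After inserting 1: P = [[1, 6], [2, 8], [3], [4], [5], [7]].

The final insertion tableau P = [[1, 6], [2, 8], [3], [4], [5], [7]] has shape [2, 2, 1, 1, 1, 1].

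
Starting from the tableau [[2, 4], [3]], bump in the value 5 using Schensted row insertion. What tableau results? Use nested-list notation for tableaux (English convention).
[[2, 4, 5], [3]]

5 is larger than every entry of row 1, so it is appended to row 1. The new tableau is [[2, 4, 5], [3]].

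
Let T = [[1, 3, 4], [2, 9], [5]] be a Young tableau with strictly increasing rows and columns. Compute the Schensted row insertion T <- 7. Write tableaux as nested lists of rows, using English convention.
[[1, 3, 4, 7], [2, 9], [5]]

7 is larger than every entry of row 1, so it is appended to row 1. The new tableau is [[1, 3, 4, 7], [2, 9], [5]].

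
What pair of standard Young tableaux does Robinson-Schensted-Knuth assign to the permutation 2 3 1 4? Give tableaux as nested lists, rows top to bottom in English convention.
Insert each entry of the permutation into P by Schensted row insertion, recording in Q the position of each new cell.

Insert 2: appended to row 1. P = [[2]].
Insert 3: appended to row 1. P = [[2, 3]].
Insert 1: 1 bumps 2 from row 1; 2 starts row 2. P = [[1, 3], [2]].
Insert 4: appended to row 1. P = [[1, 3, 4], [2]].

So P = [[1, 3, 4], [2]], Q = [[1, 2, 4], [3]].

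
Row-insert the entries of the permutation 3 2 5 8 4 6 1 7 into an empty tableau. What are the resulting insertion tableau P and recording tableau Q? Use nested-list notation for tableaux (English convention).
Insert each entry of the permutation into P by Schensted row insertion, recording in Q the position of each new cell.

Insert 3: appended to row 1. P = [[3]].
Insert 2: 2 bumps 3 from row 1; 3 starts row 2. P = [[2], [3]].
Insert 5: appended to row 1. P = [[2, 5], [3]].
Insert 8: appended to row 1. P = [[2, 5, 8], [3]].
Insert 4: 4 bumps 5 from row 1; 5 appends to row 2. P = [[2, 4, 8], [3, 5]].
Insert 6: 6 bumps 8 from row 1; 8 appends to row 2. P = [[2, 4, 6], [3, 5, 8]].
Insert 1: 1 bumps 2 from row 1; 2 bumps 3 from row 2; 3 starts row 3. P = [[1, 4, 6], [2, 5, 8], [3]].
Insert 7: appended to row 1. P = [[1, 4, 6, 7], [2, 5, 8], [3]].

So P = [[1, 4, 6, 7], [2, 5, 8], [3]], Q = [[1, 3, 4, 8], [2, 5, 6], [7]].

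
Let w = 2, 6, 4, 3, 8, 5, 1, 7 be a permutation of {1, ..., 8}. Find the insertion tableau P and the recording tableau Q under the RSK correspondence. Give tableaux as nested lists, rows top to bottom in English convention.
Insert each entry of the permutation into P by Schensted row insertion, recording in Q the position of each new cell.

Insert 2: appended to row 1. P = [[2]].
Insert 6: appended to row 1. P = [[2, 6]].
Insert 4: 4 bumps 6 from row 1; 6 starts row 2. P = [[2, 4], [6]].
Insert 3: 3 bumps 4 from row 1; 4 bumps 6 from row 2; 6 starts row 3. P = [[2, 3], [4], [6]].
Insert 8: appended to row 1. P = [[2, 3, 8], [4], [6]].
Insert 5: 5 bumps 8 from row 1; 8 appends to row 2. P = [[2, 3, 5], [4, 8], [6]].
Insert 1: 1 bumps 2 from row 1; 2 bumps 4 from row 2; 4 bumps 6 from row 3; 6 starts row 4. P = [[1, 3, 5], [2, 8], [4], [6]].
Insert 7: appended to row 1. P = [[1, 3, 5, 7], [2, 8], [4], [6]].

So P = [[1, 3, 5, 7], [2, 8], [4], [6]], Q = [[1, 2, 5, 8], [3, 6], [4], [7]].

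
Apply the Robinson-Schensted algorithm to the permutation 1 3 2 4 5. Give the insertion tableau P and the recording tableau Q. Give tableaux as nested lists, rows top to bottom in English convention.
P = [[1, 2, 4, 5], [3]], Q = [[1, 2, 4, 5], [3]]

Insert each entry of the permutation into P by Schensted row insertion, recording in Q the position of each new cell.

Insert 1: appended to row 1. P = [[1]], Q = [[1]].
Insert 3: appended to row 1. P = [[1, 3]], Q = [[1, 2]].
Insert 2: 2 bumps 3 from row 1; 3 starts row 2. P = [[1, 2], [3]], Q = [[1, 2], [3]].
Insert 4: appended to row 1. P = [[1, 2, 4], [3]], Q = [[1, 2, 4], [3]].
Insert 5: appended to row 1. P = [[1, 2, 4, 5], [3]], Q = [[1, 2, 4, 5], [3]].

So P = [[1, 2, 4, 5], [3]], Q = [[1, 2, 4, 5], [3]].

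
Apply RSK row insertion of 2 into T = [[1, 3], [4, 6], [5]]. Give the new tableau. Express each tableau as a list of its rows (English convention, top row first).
[[1, 2], [3, 6], [4], [5]]

In row 1, 2 replaces 3 (the leftmost entry greater than 2); 3 is bumped to row 2. In row 2, 3 replaces 4 (the leftmost entry greater than 3); 4 is bumped to row 3. In row 3, 4 replaces 5 (the leftmost entry greater than 4); 5 is bumped to row 4. 5 starts a new row 4. The new tableau is [[1, 2], [3, 6], [4], [5]].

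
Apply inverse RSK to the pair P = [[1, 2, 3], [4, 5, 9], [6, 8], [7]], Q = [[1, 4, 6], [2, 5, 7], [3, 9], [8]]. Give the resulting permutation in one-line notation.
Reverse the RSK construction: for i from n down to 1, find the cell of Q containing i, remove the entry at that cell from P, and reverse-bump it up through P; the value ejected from row 1 is w(i).

Step i=9: Q has 9 at row 3, column 2; remove 8 from row 3 of P and reverse-bump: 8 enters row 2 and ejects 5; 5 enters row 1 and ejects 3. So w(9) = 3. P is now [[1, 2, 5], [4, 8, 9], [6], [7]].
Step i=8: Q has 8 at row 4, column 1; remove 7 from row 4 of P and reverse-bump: 7 enters row 3 and ejects 6; 6 enters row 2 and ejects 4; 4 enters row 1 and ejects 2. So w(8) = 2. P is now [[1, 4, 5], [6, 8, 9], [7]].
Step i=7: Q has 7 at row 2, column 3; remove 9 from row 2 of P and reverse-bump: 9 enters row 1 and ejects 5. So w(7) = 5. P is now [[1, 4, 9], [6, 8], [7]].
Step i=6: Q has 6 at row 1, column 3; remove that cell from P, ejecting 9. So w(6) = 9. P is now [[1, 4], [6, 8], [7]].
Step i=5: Q has 5 at row 2, column 2; remove 8 from row 2 of P and reverse-bump: 8 enters row 1 and ejects 4. So w(5) = 4. P is now [[1, 8], [6], [7]].
Step i=4: Q has 4 at row 1, column 2; remove that cell from P, ejecting 8. So w(4) = 8. P is now [[1], [6], [7]].
Step i=3: Q has 3 at row 3, column 1; remove 7 from row 3 of P and reverse-bump: 7 enters row 2 and ejects 6; 6 enters row 1 and ejects 1. So w(3) = 1. P is now [[6], [7]].
Step i=2: Q has 2 at row 2, column 1; remove 7 from row 2 of P and reverse-bump: 7 enters row 1 and ejects 6. So w(2) = 6. P is now [[7]].
Step i=1: Q has 1 at row 1, column 1; remove that cell from P, ejecting 7. So w(1) = 7. P is now [].

So w = 7 6 1 8 4 9 5 2 3.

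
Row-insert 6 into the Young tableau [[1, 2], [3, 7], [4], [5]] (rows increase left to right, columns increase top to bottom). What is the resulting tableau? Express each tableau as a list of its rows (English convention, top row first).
6 is larger than every entry of row 1, so it is appended to row 1. The new tableau is [[1, 2, 6], [3, 7], [4], [5]].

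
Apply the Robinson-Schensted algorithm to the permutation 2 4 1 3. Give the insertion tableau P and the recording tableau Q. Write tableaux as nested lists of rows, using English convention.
Insert each entry of the permutation into P by Schensted row insertion, recording in Q the position of each new cell.

Insert 2: appended to row 1. P = [[2]], Q = [[1]].
Insert 4: appended to row 1. P = [[2, 4]], Q = [[1, 2]].
Insert 1: 1 bumps 2 from row 1; 2 starts row 2. P = [[1, 4], [2]], Q = [[1, 2], [3]].
Insert 3: 3 bumps 4 from row 1; 4 appends to row 2. P = [[1, 3], [2, 4]], Q = [[1, 2], [3, 4]].

So P = [[1, 3], [2, 4]], Q = [[1, 2], [3, 4]].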